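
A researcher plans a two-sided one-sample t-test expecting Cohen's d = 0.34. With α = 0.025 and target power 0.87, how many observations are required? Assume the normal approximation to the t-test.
n = 99

Sample size formula (one-sample t-test, normal approximation):
n = ((z_{α/2} + z_β) / d)²

z_{α/2} = 2.241 (for α = 0.025, two-sided)
z_β = 1.126 (for power = 0.87)
d = 0.34

n = ((2.241 + 1.126) / 0.34)²
n = (9.903)²
n ≈ 98.07
Round up to the next whole number: n = 99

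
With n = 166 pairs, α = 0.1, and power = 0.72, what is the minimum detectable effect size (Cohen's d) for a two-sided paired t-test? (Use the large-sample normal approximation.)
d ≈ 0.17

Minimum detectable effect (paired t-test, normal approximation):
d = (z_{α/2} + z_β) / √n
d = (1.645 + 0.583) / √166
d = 2.228 / 12.884
d ≈ 0.17

By Cohen's convention (0.2 small / 0.5 medium / 0.8 large): very small effect.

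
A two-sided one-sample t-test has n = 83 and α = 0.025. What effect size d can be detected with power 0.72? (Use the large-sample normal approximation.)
d ≈ 0.31

Minimum detectable effect (one-sample t-test, normal approximation):
d = (z_{α/2} + z_β) / √n
d = (2.241 + 0.583) / √83
d = 2.824 / 9.110
d ≈ 0.31

By Cohen's convention (0.2 small / 0.5 medium / 0.8 large): small effect.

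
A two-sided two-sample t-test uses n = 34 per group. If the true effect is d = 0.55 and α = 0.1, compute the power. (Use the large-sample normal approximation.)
Power ≈ 0.73

Power calculation (two-sample t-test, normal approximation):
z_β = d · √(n/2) - z_{α/2}
z_β = 0.55 · √(34/2) - 1.645
z_β = 0.55 · 4.123 - 1.645
z_β = 0.623

Power = Φ(z_β) = Φ(0.623) ≈ 0.733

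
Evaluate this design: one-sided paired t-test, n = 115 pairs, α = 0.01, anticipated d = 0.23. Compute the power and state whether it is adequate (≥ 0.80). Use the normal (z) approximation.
Power ≈ 0.56; the study is underpowered (power < 0.80)

Power calculation (paired t-test, normal approximation):
z_β = d · √n - z_α
z_β = 0.23 · √115 - 2.326
z_β = 0.23 · 10.724 - 2.326
z_β = 0.140

Power = Φ(z_β) = Φ(0.140) ≈ 0.556

Effect size d = 0.23 is small by Cohen's convention (0.2/0.5/0.8).

Threshold: power ≥ 0.80 is conventionally adequate.
Power ≈ 0.56 → the study is underpowered (power < 0.80).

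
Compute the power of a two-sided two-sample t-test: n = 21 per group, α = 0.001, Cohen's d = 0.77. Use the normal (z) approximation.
Power ≈ 0.21

Power calculation (two-sample t-test, normal approximation):
z_β = d · √(n/2) - z_{α/2}
z_β = 0.77 · √(21/2) - 3.291
z_β = 0.77 · 3.240 - 3.291
z_β = -0.795

Power = Φ(z_β) = Φ(-0.795) ≈ 0.213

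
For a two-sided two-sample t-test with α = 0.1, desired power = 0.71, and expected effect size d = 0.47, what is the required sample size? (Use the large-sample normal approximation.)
n = 44 per group

Sample size formula (two-sample t-test, normal approximation):
n = 2 · ((z_{α/2} + z_β) / d)²

z_{α/2} = 1.645 (for α = 0.1, two-sided)
z_β = 0.553 (for power = 0.71)
d = 0.47

n = 2 · ((1.645 + 0.553) / 0.47)²
n = 2 · (4.677)²
n ≈ 43.75
Round up to the next whole number: n = 44 per group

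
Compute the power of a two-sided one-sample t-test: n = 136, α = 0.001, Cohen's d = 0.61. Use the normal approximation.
Power ≈ 1.00

Power calculation (one-sample t-test, normal approximation):
z_β = d · √n - z_{α/2}
z_β = 0.61 · √136 - 3.291
z_β = 0.61 · 11.662 - 3.291
z_β = 3.823

Power = Φ(z_β) = Φ(3.823) ≈ 1.000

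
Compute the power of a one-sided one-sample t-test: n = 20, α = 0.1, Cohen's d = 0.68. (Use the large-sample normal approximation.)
Power ≈ 0.96

Power calculation (one-sample t-test, normal approximation):
z_β = d · √n - z_α
z_β = 0.68 · √20 - 1.282
z_β = 0.68 · 4.472 - 1.282
z_β = 1.760

Power = Φ(z_β) = Φ(1.760) ≈ 0.961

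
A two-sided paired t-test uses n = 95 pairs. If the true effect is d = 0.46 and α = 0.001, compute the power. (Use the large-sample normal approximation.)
Power ≈ 0.88

Power calculation (paired t-test, normal approximation):
z_β = d · √n - z_{α/2}
z_β = 0.46 · √95 - 3.291
z_β = 0.46 · 9.747 - 3.291
z_β = 1.193

Power = Φ(z_β) = Φ(1.193) ≈ 0.884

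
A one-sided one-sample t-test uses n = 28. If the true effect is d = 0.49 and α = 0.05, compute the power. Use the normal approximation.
Power ≈ 0.83

Power calculation (one-sample t-test, normal approximation):
z_β = d · √n - z_α
z_β = 0.49 · √28 - 1.645
z_β = 0.49 · 5.292 - 1.645
z_β = 0.948

Power = Φ(z_β) = Φ(0.948) ≈ 0.828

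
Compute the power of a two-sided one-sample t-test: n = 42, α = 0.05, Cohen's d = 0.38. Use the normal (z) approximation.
Power ≈ 0.69

Power calculation (one-sample t-test, normal approximation):
z_β = d · √n - z_{α/2}
z_β = 0.38 · √42 - 1.960
z_β = 0.38 · 6.481 - 1.960
z_β = 0.503

Power = Φ(z_β) = Φ(0.503) ≈ 0.692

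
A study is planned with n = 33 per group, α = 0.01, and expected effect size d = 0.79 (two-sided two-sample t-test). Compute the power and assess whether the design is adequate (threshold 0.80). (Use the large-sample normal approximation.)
Power ≈ 0.74; the study is underpowered (power < 0.80)

Power calculation (two-sample t-test, normal approximation):
z_β = d · √(n/2) - z_{α/2}
z_β = 0.79 · √(33/2) - 2.576
z_β = 0.79 · 4.062 - 2.576
z_β = 0.633

Power = Φ(z_β) = Φ(0.633) ≈ 0.737

Effect size d = 0.79 is medium by Cohen's convention (0.2/0.5/0.8).

Threshold: power ≥ 0.80 is conventionally adequate.
Power ≈ 0.74 → the study is underpowered (power < 0.80).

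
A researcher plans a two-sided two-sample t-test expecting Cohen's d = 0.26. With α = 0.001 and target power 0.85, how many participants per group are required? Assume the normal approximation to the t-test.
n = 554 per group

Sample size formula (two-sample t-test, normal approximation):
n = 2 · ((z_{α/2} + z_β) / d)²

z_{α/2} = 3.291 (for α = 0.001, two-sided)
z_β = 1.036 (for power = 0.85)
d = 0.26

n = 2 · ((3.291 + 1.036) / 0.26)²
n = 2 · (16.642)²
n ≈ 553.91
Round up to the next whole number: n = 554 per group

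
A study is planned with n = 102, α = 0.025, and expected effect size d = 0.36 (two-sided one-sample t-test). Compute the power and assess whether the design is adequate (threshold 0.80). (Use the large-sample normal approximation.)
Power ≈ 0.92; the study is adequately powered (power ≥ 0.80)

Power calculation (one-sample t-test, normal approximation):
z_β = d · √n - z_{α/2}
z_β = 0.36 · √102 - 2.241
z_β = 0.36 · 10.100 - 2.241
z_β = 1.394

Power = Φ(z_β) = Φ(1.394) ≈ 0.918

Effect size d = 0.36 is small by Cohen's convention (0.2/0.5/0.8).

Threshold: power ≥ 0.80 is conventionally adequate.
Power ≈ 0.92 → the study is adequately powered (power ≥ 0.80).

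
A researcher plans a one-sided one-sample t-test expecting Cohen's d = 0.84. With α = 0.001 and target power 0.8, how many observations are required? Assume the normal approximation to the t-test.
n = 22

Sample size formula (one-sample t-test, normal approximation):
n = ((z_α + z_β) / d)²

z_α = 3.090 (for α = 0.001, one-sided)
z_β = 0.842 (for power = 0.8)
d = 0.84

n = ((3.090 + 0.842) / 0.84)²
n = (4.681)²
n ≈ 21.91
Round up to the next whole number: n = 22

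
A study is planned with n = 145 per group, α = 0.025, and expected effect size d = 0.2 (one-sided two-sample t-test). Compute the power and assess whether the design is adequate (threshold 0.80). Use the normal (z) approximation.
Power ≈ 0.40; the study is underpowered (power < 0.80)

Power calculation (two-sample t-test, normal approximation):
z_β = d · √(n/2) - z_α
z_β = 0.2 · √(145/2) - 1.960
z_β = 0.2 · 8.515 - 1.960
z_β = -0.257

Power = Φ(z_β) = Φ(-0.257) ≈ 0.399

Effect size d = 0.2 is small by Cohen's convention (0.2/0.5/0.8).

Threshold: power ≥ 0.80 is conventionally adequate.
Power ≈ 0.40 → the study is underpowered (power < 0.80).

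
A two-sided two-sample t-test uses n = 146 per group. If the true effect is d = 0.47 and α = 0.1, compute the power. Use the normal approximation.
Power ≈ 0.99

Power calculation (two-sample t-test, normal approximation):
z_β = d · √(n/2) - z_{α/2}
z_β = 0.47 · √(146/2) - 1.645
z_β = 0.47 · 8.544 - 1.645
z_β = 2.371

Power = Φ(z_β) = Φ(2.371) ≈ 0.991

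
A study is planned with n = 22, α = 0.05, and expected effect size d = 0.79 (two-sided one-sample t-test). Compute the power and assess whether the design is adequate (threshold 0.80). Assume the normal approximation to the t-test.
Power ≈ 0.96; the study is adequately powered (power ≥ 0.80)

Power calculation (one-sample t-test, normal approximation):
z_β = d · √n - z_{α/2}
z_β = 0.79 · √22 - 1.960
z_β = 0.79 · 4.690 - 1.960
z_β = 1.745

Power = Φ(z_β) = Φ(1.745) ≈ 0.960

Effect size d = 0.79 is medium by Cohen's convention (0.2/0.5/0.8).

Threshold: power ≥ 0.80 is conventionally adequate.
Power ≈ 0.96 → the study is adequately powered (power ≥ 0.80).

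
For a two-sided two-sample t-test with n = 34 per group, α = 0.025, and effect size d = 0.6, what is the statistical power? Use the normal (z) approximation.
Power ≈ 0.59

Power calculation (two-sample t-test, normal approximation):
z_β = d · √(n/2) - z_{α/2}
z_β = 0.6 · √(34/2) - 2.241
z_β = 0.6 · 4.123 - 2.241
z_β = 0.232

Power = Φ(z_β) = Φ(0.232) ≈ 0.592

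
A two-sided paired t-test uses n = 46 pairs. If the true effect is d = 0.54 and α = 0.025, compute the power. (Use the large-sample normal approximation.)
Power ≈ 0.92

Power calculation (paired t-test, normal approximation):
z_β = d · √n - z_{α/2}
z_β = 0.54 · √46 - 2.241
z_β = 0.54 · 6.782 - 2.241
z_β = 1.421

Power = Φ(z_β) = Φ(1.421) ≈ 0.922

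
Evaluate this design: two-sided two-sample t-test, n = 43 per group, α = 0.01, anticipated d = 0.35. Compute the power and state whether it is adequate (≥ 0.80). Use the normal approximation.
Power ≈ 0.17; the study is underpowered (power < 0.80)

Power calculation (two-sample t-test, normal approximation):
z_β = d · √(n/2) - z_{α/2}
z_β = 0.35 · √(43/2) - 2.576
z_β = 0.35 · 4.637 - 2.576
z_β = -0.953

Power = Φ(z_β) = Φ(-0.953) ≈ 0.170

Effect size d = 0.35 is small by Cohen's convention (0.2/0.5/0.8).

Threshold: power ≥ 0.80 is conventionally adequate.
Power ≈ 0.17 → the study is underpowered (power < 0.80).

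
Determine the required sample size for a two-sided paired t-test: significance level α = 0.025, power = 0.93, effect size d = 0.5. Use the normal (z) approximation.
n = 56 pairs

Sample size formula (paired t-test, normal approximation):
n = ((z_{α/2} + z_β) / d)²

z_{α/2} = 2.241 (for α = 0.025, two-sided)
z_β = 1.476 (for power = 0.93)
d = 0.5

n = ((2.241 + 1.476) / 0.5)²
n = (7.434)²
n ≈ 55.26
Round up to the next whole number: n = 56 pairs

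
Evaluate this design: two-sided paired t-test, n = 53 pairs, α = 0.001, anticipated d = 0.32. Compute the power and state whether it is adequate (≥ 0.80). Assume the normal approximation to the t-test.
Power ≈ 0.17; the study is underpowered (power < 0.80)

Power calculation (paired t-test, normal approximation):
z_β = d · √n - z_{α/2}
z_β = 0.32 · √53 - 3.291
z_β = 0.32 · 7.280 - 3.291
z_β = -0.961

Power = Φ(z_β) = Φ(-0.961) ≈ 0.168

Effect size d = 0.32 is small by Cohen's convention (0.2/0.5/0.8).

Threshold: power ≥ 0.80 is conventionally adequate.
Power ≈ 0.17 → the study is underpowered (power < 0.80).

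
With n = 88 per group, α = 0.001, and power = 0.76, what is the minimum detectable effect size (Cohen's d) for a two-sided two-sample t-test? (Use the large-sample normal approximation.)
d ≈ 0.60

Minimum detectable effect (two-sample t-test, normal approximation):
d = (z_{α/2} + z_β) / √(n/2)
d = (3.291 + 0.706) / √(88/2)
d = 3.997 / 6.633
d ≈ 0.60

By Cohen's convention (0.2 small / 0.5 medium / 0.8 large): medium effect.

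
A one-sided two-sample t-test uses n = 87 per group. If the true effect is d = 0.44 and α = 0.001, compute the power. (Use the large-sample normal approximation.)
Power ≈ 0.43

Power calculation (two-sample t-test, normal approximation):
z_β = d · √(n/2) - z_α
z_β = 0.44 · √(87/2) - 3.090
z_β = 0.44 · 6.595 - 3.090
z_β = -0.188

Power = Φ(z_β) = Φ(-0.188) ≈ 0.425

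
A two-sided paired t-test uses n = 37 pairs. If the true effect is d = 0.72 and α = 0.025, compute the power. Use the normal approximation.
Power ≈ 0.98

Power calculation (paired t-test, normal approximation):
z_β = d · √n - z_{α/2}
z_β = 0.72 · √37 - 2.241
z_β = 0.72 · 6.083 - 2.241
z_β = 2.138

Power = Φ(z_β) = Φ(2.138) ≈ 0.984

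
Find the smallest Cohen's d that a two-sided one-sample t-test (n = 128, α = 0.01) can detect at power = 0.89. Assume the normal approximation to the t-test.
d ≈ 0.34

Minimum detectable effect (one-sample t-test, normal approximation):
d = (z_{α/2} + z_β) / √n
d = (2.576 + 1.227) / √128
d = 3.802 / 11.314
d ≈ 0.34

By Cohen's convention (0.2 small / 0.5 medium / 0.8 large): small effect.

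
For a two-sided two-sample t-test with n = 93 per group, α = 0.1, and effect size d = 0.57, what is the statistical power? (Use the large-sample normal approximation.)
Power ≈ 0.99

Power calculation (two-sample t-test, normal approximation):
z_β = d · √(n/2) - z_{α/2}
z_β = 0.57 · √(93/2) - 1.645
z_β = 0.57 · 6.819 - 1.645
z_β = 2.242

Power = Φ(z_β) = Φ(2.242) ≈ 0.988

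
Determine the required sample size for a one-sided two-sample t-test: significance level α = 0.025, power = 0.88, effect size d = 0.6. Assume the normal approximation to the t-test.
n = 55 per group

Sample size formula (two-sample t-test, normal approximation):
n = 2 · ((z_α + z_β) / d)²

z_α = 1.960 (for α = 0.025, one-sided)
z_β = 1.175 (for power = 0.88)
d = 0.6

n = 2 · ((1.960 + 1.175) / 0.6)²
n = 2 · (5.225)²
n ≈ 54.60
Round up to the next whole number: n = 55 per group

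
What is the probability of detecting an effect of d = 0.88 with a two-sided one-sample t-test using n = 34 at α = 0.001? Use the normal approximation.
Power ≈ 0.97

Power calculation (one-sample t-test, normal approximation):
z_β = d · √n - z_{α/2}
z_β = 0.88 · √34 - 3.291
z_β = 0.88 · 5.831 - 3.291
z_β = 1.841

Power = Φ(z_β) = Φ(1.841) ≈ 0.967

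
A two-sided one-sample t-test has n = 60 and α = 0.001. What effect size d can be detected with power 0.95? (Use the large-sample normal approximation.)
d ≈ 0.64

Minimum detectable effect (one-sample t-test, normal approximation):
d = (z_{α/2} + z_β) / √n
d = (3.291 + 1.645) / √60
d = 4.935 / 7.746
d ≈ 0.64

By Cohen's convention (0.2 small / 0.5 medium / 0.8 large): medium effect.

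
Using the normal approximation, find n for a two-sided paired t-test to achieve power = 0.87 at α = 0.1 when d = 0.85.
n = 11 pairs

Sample size formula (paired t-test, normal approximation):
n = ((z_{α/2} + z_β) / d)²

z_{α/2} = 1.645 (for α = 0.1, two-sided)
z_β = 1.126 (for power = 0.87)
d = 0.85

n = ((1.645 + 1.126) / 0.85)²
n = (3.260)²
n ≈ 10.63
Round up to the next whole number: n = 11 pairs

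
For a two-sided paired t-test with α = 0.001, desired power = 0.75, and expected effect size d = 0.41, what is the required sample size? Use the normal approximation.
n = 94 pairs

Sample size formula (paired t-test, normal approximation):
n = ((z_{α/2} + z_β) / d)²

z_{α/2} = 3.291 (for α = 0.001, two-sided)
z_β = 0.674 (for power = 0.75)
d = 0.41

n = ((3.291 + 0.674) / 0.41)²
n = (9.671)²
n ≈ 93.53
Round up to the next whole number: n = 94 pairs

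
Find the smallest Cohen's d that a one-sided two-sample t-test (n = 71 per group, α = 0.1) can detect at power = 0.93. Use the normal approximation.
d ≈ 0.46

Minimum detectable effect (two-sample t-test, normal approximation):
d = (z_α + z_β) / √(n/2)
d = (1.282 + 1.476) / √(71/2)
d = 2.757 / 5.958
d ≈ 0.46

By Cohen's convention (0.2 small / 0.5 medium / 0.8 large): small effect.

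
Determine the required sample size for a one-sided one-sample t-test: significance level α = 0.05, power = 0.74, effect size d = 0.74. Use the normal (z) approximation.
n = 10

Sample size formula (one-sample t-test, normal approximation):
n = ((z_α + z_β) / d)²

z_α = 1.645 (for α = 0.05, one-sided)
z_β = 0.643 (for power = 0.74)
d = 0.74

n = ((1.645 + 0.643) / 0.74)²
n = (3.092)²
n ≈ 9.56
Round up to the next whole number: n = 10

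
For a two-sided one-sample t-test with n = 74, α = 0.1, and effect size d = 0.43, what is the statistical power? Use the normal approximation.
Power ≈ 0.98

Power calculation (one-sample t-test, normal approximation):
z_β = d · √n - z_{α/2}
z_β = 0.43 · √74 - 1.645
z_β = 0.43 · 8.602 - 1.645
z_β = 2.054

Power = Φ(z_β) = Φ(2.054) ≈ 0.980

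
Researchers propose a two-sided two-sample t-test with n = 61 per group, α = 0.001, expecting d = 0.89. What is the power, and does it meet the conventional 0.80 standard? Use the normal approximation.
Power ≈ 0.95; the study is adequately powered (power ≥ 0.80)

Power calculation (two-sample t-test, normal approximation):
z_β = d · √(n/2) - z_{α/2}
z_β = 0.89 · √(61/2) - 3.291
z_β = 0.89 · 5.523 - 3.291
z_β = 1.625

Power = Φ(z_β) = Φ(1.625) ≈ 0.948

Effect size d = 0.89 is large by Cohen's convention (0.2/0.5/0.8).

Threshold: power ≥ 0.80 is conventionally adequate.
Power ≈ 0.95 → the study is adequately powered (power ≥ 0.80).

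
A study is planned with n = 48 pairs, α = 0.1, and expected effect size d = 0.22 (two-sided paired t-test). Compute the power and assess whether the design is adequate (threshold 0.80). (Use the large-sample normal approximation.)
Power ≈ 0.45; the study is underpowered (power < 0.80)

Power calculation (paired t-test, normal approximation):
z_β = d · √n - z_{α/2}
z_β = 0.22 · √48 - 1.645
z_β = 0.22 · 6.928 - 1.645
z_β = -0.121

Power = Φ(z_β) = Φ(-0.121) ≈ 0.452

Effect size d = 0.22 is small by Cohen's convention (0.2/0.5/0.8).

Threshold: power ≥ 0.80 is conventionally adequate.
Power ≈ 0.45 → the study is underpowered (power < 0.80).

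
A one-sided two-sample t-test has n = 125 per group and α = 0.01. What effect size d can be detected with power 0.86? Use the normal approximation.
d ≈ 0.43

Minimum detectable effect (two-sample t-test, normal approximation):
d = (z_α + z_β) / √(n/2)
d = (2.326 + 1.080) / √(125/2)
d = 3.407 / 7.906
d ≈ 0.43

By Cohen's convention (0.2 small / 0.5 medium / 0.8 large): small effect.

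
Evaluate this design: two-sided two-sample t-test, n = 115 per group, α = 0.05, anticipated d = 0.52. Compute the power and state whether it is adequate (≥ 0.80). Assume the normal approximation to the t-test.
Power ≈ 0.98; the study is adequately powered (power ≥ 0.80)

Power calculation (two-sample t-test, normal approximation):
z_β = d · √(n/2) - z_{α/2}
z_β = 0.52 · √(115/2) - 1.960
z_β = 0.52 · 7.583 - 1.960
z_β = 1.983

Power = Φ(z_β) = Φ(1.983) ≈ 0.976

Effect size d = 0.52 is medium by Cohen's convention (0.2/0.5/0.8).

Threshold: power ≥ 0.80 is conventionally adequate.
Power ≈ 0.98 → the study is adequately powered (power ≥ 0.80).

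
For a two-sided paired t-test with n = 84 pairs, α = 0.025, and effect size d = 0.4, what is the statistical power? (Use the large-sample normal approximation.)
Power ≈ 0.92

Power calculation (paired t-test, normal approximation):
z_β = d · √n - z_{α/2}
z_β = 0.4 · √84 - 2.241
z_β = 0.4 · 9.165 - 2.241
z_β = 1.425

Power = Φ(z_β) = Φ(1.425) ≈ 0.923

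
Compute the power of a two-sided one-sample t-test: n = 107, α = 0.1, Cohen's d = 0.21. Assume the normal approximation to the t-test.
Power ≈ 0.70

Power calculation (one-sample t-test, normal approximation):
z_β = d · √n - z_{α/2}
z_β = 0.21 · √107 - 1.645
z_β = 0.21 · 10.344 - 1.645
z_β = 0.527

Power = Φ(z_β) = Φ(0.527) ≈ 0.701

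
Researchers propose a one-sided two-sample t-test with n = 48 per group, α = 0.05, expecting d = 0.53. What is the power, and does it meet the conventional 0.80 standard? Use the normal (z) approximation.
Power ≈ 0.83; the study is adequately powered (power ≥ 0.80)

Power calculation (two-sample t-test, normal approximation):
z_β = d · √(n/2) - z_α
z_β = 0.53 · √(48/2) - 1.645
z_β = 0.53 · 4.899 - 1.645
z_β = 0.952

Power = Φ(z_β) = Φ(0.952) ≈ 0.829

Effect size d = 0.53 is medium by Cohen's convention (0.2/0.5/0.8).

Threshold: power ≥ 0.80 is conventionally adequate.
Power ≈ 0.83 → the study is adequately powered (power ≥ 0.80).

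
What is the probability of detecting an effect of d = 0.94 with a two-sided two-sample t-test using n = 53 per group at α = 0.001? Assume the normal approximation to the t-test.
Power ≈ 0.94

Power calculation (two-sample t-test, normal approximation):
z_β = d · √(n/2) - z_{α/2}
z_β = 0.94 · √(53/2) - 3.291
z_β = 0.94 · 5.148 - 3.291
z_β = 1.548

Power = Φ(z_β) = Φ(1.548) ≈ 0.939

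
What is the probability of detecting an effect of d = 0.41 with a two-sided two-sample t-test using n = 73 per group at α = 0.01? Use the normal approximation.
Power ≈ 0.46

Power calculation (two-sample t-test, normal approximation):
z_β = d · √(n/2) - z_{α/2}
z_β = 0.41 · √(73/2) - 2.576
z_β = 0.41 · 6.042 - 2.576
z_β = -0.099

Power = Φ(z_β) = Φ(-0.099) ≈ 0.461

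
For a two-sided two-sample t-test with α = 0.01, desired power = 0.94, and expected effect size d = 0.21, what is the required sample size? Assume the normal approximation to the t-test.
n = 774 per group

Sample size formula (two-sample t-test, normal approximation):
n = 2 · ((z_{α/2} + z_β) / d)²

z_{α/2} = 2.576 (for α = 0.01, two-sided)
z_β = 1.555 (for power = 0.94)
d = 0.21

n = 2 · ((2.576 + 1.555) / 0.21)²
n = 2 · (19.671)²
n ≈ 773.90
Round up to the next whole number: n = 774 per group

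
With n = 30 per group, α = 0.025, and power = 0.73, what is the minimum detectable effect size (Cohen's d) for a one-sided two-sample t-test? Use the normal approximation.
d ≈ 0.66

Minimum detectable effect (two-sample t-test, normal approximation):
d = (z_α + z_β) / √(n/2)
d = (1.960 + 0.613) / √(30/2)
d = 2.573 / 3.873
d ≈ 0.66

By Cohen's convention (0.2 small / 0.5 medium / 0.8 large): medium effect.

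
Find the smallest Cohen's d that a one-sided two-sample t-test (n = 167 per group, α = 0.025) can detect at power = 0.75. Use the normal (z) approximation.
d ≈ 0.29

Minimum detectable effect (two-sample t-test, normal approximation):
d = (z_α + z_β) / √(n/2)
d = (1.960 + 0.674) / √(167/2)
d = 2.634 / 9.138
d ≈ 0.29

By Cohen's convention (0.2 small / 0.5 medium / 0.8 large): small effect.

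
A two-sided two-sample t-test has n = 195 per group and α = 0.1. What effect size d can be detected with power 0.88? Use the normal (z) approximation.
d ≈ 0.29

Minimum detectable effect (two-sample t-test, normal approximation):
d = (z_{α/2} + z_β) / √(n/2)
d = (1.645 + 1.175) / √(195/2)
d = 2.820 / 9.874
d ≈ 0.29

By Cohen's convention (0.2 small / 0.5 medium / 0.8 large): small effect.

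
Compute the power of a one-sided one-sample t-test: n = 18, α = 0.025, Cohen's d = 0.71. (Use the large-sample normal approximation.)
Power ≈ 0.85

Power calculation (one-sample t-test, normal approximation):
z_β = d · √n - z_α
z_β = 0.71 · √18 - 1.960
z_β = 0.71 · 4.243 - 1.960
z_β = 1.052

Power = Φ(z_β) = Φ(1.052) ≈ 0.854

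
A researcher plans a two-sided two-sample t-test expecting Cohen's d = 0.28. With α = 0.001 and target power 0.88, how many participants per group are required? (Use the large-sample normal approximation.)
n = 509 per group

Sample size formula (two-sample t-test, normal approximation):
n = 2 · ((z_{α/2} + z_β) / d)²

z_{α/2} = 3.291 (for α = 0.001, two-sided)
z_β = 1.175 (for power = 0.88)
d = 0.28

n = 2 · ((3.291 + 1.175) / 0.28)²
n = 2 · (15.950)²
n ≈ 508.81
Round up to the next whole number: n = 509 per group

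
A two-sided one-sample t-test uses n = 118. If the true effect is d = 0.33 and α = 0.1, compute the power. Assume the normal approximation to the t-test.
Power ≈ 0.97

Power calculation (one-sample t-test, normal approximation):
z_β = d · √n - z_{α/2}
z_β = 0.33 · √118 - 1.645
z_β = 0.33 · 10.863 - 1.645
z_β = 1.940

Power = Φ(z_β) = Φ(1.940) ≈ 0.974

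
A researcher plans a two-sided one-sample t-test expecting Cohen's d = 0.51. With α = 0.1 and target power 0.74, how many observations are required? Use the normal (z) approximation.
n = 21

Sample size formula (one-sample t-test, normal approximation):
n = ((z_{α/2} + z_β) / d)²

z_{α/2} = 1.645 (for α = 0.1, two-sided)
z_β = 0.643 (for power = 0.74)
d = 0.51

n = ((1.645 + 0.643) / 0.51)²
n = (4.486)²
n ≈ 20.12
Round up to the next whole number: n = 21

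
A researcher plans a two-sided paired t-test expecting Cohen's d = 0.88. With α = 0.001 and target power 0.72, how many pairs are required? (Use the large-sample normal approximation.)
n = 20 pairs

Sample size formula (paired t-test, normal approximation):
n = ((z_{α/2} + z_β) / d)²

z_{α/2} = 3.291 (for α = 0.001, two-sided)
z_β = 0.583 (for power = 0.72)
d = 0.88

n = ((3.291 + 0.583) / 0.88)²
n = (4.402)²
n ≈ 19.38
Round up to the next whole number: n = 20 pairs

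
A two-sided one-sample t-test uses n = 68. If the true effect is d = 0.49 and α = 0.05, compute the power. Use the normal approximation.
Power ≈ 0.98

Power calculation (one-sample t-test, normal approximation):
z_β = d · √n - z_{α/2}
z_β = 0.49 · √68 - 1.960
z_β = 0.49 · 8.246 - 1.960
z_β = 2.081

Power = Φ(z_β) = Φ(2.081) ≈ 0.981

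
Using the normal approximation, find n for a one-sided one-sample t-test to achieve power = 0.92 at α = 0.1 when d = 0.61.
n = 20

Sample size formula (one-sample t-test, normal approximation):
n = ((z_α + z_β) / d)²

z_α = 1.282 (for α = 0.1, one-sided)
z_β = 1.405 (for power = 0.92)
d = 0.61

n = ((1.282 + 1.405) / 0.61)²
n = (4.405)²
n ≈ 19.40
Round up to the next whole number: n = 20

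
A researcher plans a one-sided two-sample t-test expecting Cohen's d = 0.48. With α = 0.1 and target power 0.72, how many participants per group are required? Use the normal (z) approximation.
n = 31 per group

Sample size formula (two-sample t-test, normal approximation):
n = 2 · ((z_α + z_β) / d)²

z_α = 1.282 (for α = 0.1, one-sided)
z_β = 0.583 (for power = 0.72)
d = 0.48

n = 2 · ((1.282 + 0.583) / 0.48)²
n = 2 · (3.885)²
n ≈ 30.19
Round up to the next whole number: n = 31 per group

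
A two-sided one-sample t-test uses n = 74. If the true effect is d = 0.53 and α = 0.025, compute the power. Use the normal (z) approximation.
Power ≈ 0.99

Power calculation (one-sample t-test, normal approximation):
z_β = d · √n - z_{α/2}
z_β = 0.53 · √74 - 2.241
z_β = 0.53 · 8.602 - 2.241
z_β = 2.318

Power = Φ(z_β) = Φ(2.318) ≈ 0.990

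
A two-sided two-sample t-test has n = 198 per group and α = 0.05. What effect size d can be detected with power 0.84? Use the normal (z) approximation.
d ≈ 0.30

Minimum detectable effect (two-sample t-test, normal approximation):
d = (z_{α/2} + z_β) / √(n/2)
d = (1.960 + 0.994) / √(198/2)
d = 2.954 / 9.950
d ≈ 0.30

By Cohen's convention (0.2 small / 0.5 medium / 0.8 large): small effect.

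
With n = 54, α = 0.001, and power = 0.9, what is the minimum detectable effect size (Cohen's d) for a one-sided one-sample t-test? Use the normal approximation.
d ≈ 0.59

Minimum detectable effect (one-sample t-test, normal approximation):
d = (z_α + z_β) / √n
d = (3.090 + 1.282) / √54
d = 4.372 / 7.348
d ≈ 0.59

By Cohen's convention (0.2 small / 0.5 medium / 0.8 large): medium effect.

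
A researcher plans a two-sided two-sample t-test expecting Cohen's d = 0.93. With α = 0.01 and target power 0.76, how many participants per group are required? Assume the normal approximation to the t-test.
n = 25 per group

Sample size formula (two-sample t-test, normal approximation):
n = 2 · ((z_{α/2} + z_β) / d)²

z_{α/2} = 2.576 (for α = 0.01, two-sided)
z_β = 0.706 (for power = 0.76)
d = 0.93

n = 2 · ((2.576 + 0.706) / 0.93)²
n = 2 · (3.529)²
n ≈ 24.91
Round up to the next whole number: n = 25 per group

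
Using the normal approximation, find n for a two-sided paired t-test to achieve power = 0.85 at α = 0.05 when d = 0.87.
n = 12 pairs

Sample size formula (paired t-test, normal approximation):
n = ((z_{α/2} + z_β) / d)²

z_{α/2} = 1.960 (for α = 0.05, two-sided)
z_β = 1.036 (for power = 0.85)
d = 0.87

n = ((1.960 + 1.036) / 0.87)²
n = (3.444)²
n ≈ 11.86
Round up to the next whole number: n = 12 pairs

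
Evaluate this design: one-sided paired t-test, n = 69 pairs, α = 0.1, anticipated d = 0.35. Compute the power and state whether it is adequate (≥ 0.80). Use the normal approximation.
Power ≈ 0.95; the study is adequately powered (power ≥ 0.80)

Power calculation (paired t-test, normal approximation):
z_β = d · √n - z_α
z_β = 0.35 · √69 - 1.282
z_β = 0.35 · 8.307 - 1.282
z_β = 1.626

Power = Φ(z_β) = Φ(1.626) ≈ 0.948

Effect size d = 0.35 is small by Cohen's convention (0.2/0.5/0.8).

Threshold: power ≥ 0.80 is conventionally adequate.
Power ≈ 0.95 → the study is adequately powered (power ≥ 0.80).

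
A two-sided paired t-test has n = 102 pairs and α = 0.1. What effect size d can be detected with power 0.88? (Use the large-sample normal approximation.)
d ≈ 0.28

Minimum detectable effect (paired t-test, normal approximation):
d = (z_{α/2} + z_β) / √n
d = (1.645 + 1.175) / √102
d = 2.820 / 10.100
d ≈ 0.28

By Cohen's convention (0.2 small / 0.5 medium / 0.8 large): small effect.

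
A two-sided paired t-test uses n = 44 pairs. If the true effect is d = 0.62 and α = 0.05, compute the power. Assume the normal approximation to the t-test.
Power ≈ 0.98

Power calculation (paired t-test, normal approximation):
z_β = d · √n - z_{α/2}
z_β = 0.62 · √44 - 1.960
z_β = 0.62 · 6.633 - 1.960
z_β = 2.153

Power = Φ(z_β) = Φ(2.153) ≈ 0.984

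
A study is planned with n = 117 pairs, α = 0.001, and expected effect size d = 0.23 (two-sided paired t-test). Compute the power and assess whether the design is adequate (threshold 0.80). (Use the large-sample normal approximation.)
Power ≈ 0.21; the study is underpowered (power < 0.80)

Power calculation (paired t-test, normal approximation):
z_β = d · √n - z_{α/2}
z_β = 0.23 · √117 - 3.291
z_β = 0.23 · 10.817 - 3.291
z_β = -0.803

Power = Φ(z_β) = Φ(-0.803) ≈ 0.211

Effect size d = 0.23 is small by Cohen's convention (0.2/0.5/0.8).

Threshold: power ≥ 0.80 is conventionally adequate.
Power ≈ 0.21 → the study is underpowered (power < 0.80).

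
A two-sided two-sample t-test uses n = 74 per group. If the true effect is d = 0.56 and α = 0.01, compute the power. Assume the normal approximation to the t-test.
Power ≈ 0.80

Power calculation (two-sample t-test, normal approximation):
z_β = d · √(n/2) - z_{α/2}
z_β = 0.56 · √(74/2) - 2.576
z_β = 0.56 · 6.083 - 2.576
z_β = 0.831

Power = Φ(z_β) = Φ(0.831) ≈ 0.797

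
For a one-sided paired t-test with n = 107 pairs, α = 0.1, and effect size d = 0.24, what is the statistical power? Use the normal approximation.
Power ≈ 0.89

Power calculation (paired t-test, normal approximation):
z_β = d · √n - z_α
z_β = 0.24 · √107 - 1.282
z_β = 0.24 · 10.344 - 1.282
z_β = 1.201

Power = Φ(z_β) = Φ(1.201) ≈ 0.885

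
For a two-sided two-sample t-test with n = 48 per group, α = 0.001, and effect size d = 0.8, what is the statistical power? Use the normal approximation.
Power ≈ 0.74

Power calculation (two-sample t-test, normal approximation):
z_β = d · √(n/2) - z_{α/2}
z_β = 0.8 · √(48/2) - 3.291
z_β = 0.8 · 4.899 - 3.291
z_β = 0.629

Power = Φ(z_β) = Φ(0.629) ≈ 0.735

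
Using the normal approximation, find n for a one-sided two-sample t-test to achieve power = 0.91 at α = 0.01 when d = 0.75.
n = 48 per group

Sample size formula (two-sample t-test, normal approximation):
n = 2 · ((z_α + z_β) / d)²

z_α = 2.326 (for α = 0.01, one-sided)
z_β = 1.341 (for power = 0.91)
d = 0.75

n = 2 · ((2.326 + 1.341) / 0.75)²
n = 2 · (4.889)²
n ≈ 47.80
Round up to the next whole number: n = 48 per group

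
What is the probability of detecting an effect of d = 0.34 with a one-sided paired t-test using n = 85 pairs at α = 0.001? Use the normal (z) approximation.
Power ≈ 0.52

Power calculation (paired t-test, normal approximation):
z_β = d · √n - z_α
z_β = 0.34 · √85 - 3.090
z_β = 0.34 · 9.220 - 3.090
z_β = 0.044

Power = Φ(z_β) = Φ(0.044) ≈ 0.518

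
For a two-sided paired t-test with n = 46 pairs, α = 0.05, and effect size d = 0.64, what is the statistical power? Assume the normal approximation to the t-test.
Power ≈ 0.99

Power calculation (paired t-test, normal approximation):
z_β = d · √n - z_{α/2}
z_β = 0.64 · √46 - 1.960
z_β = 0.64 · 6.782 - 1.960
z_β = 2.381

Power = Φ(z_β) = Φ(2.381) ≈ 0.991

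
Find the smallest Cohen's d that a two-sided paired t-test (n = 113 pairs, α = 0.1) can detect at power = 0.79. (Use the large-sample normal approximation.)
d ≈ 0.23

Minimum detectable effect (paired t-test, normal approximation):
d = (z_{α/2} + z_β) / √n
d = (1.645 + 0.806) / √113
d = 2.451 / 10.630
d ≈ 0.23

By Cohen's convention (0.2 small / 0.5 medium / 0.8 large): small effect.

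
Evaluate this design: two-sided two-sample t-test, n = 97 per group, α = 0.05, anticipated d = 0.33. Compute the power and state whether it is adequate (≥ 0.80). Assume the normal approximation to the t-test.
Power ≈ 0.63; the study is underpowered (power < 0.80)

Power calculation (two-sample t-test, normal approximation):
z_β = d · √(n/2) - z_{α/2}
z_β = 0.33 · √(97/2) - 1.960
z_β = 0.33 · 6.964 - 1.960
z_β = 0.338

Power = Φ(z_β) = Φ(0.338) ≈ 0.632

Effect size d = 0.33 is small by Cohen's convention (0.2/0.5/0.8).

Threshold: power ≥ 0.80 is conventionally adequate.
Power ≈ 0.63 → the study is underpowered (power < 0.80).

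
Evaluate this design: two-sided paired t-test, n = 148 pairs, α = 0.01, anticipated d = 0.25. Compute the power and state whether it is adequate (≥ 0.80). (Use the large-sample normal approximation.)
Power ≈ 0.68; the study is underpowered (power < 0.80)

Power calculation (paired t-test, normal approximation):
z_β = d · √n - z_{α/2}
z_β = 0.25 · √148 - 2.576
z_β = 0.25 · 12.166 - 2.576
z_β = 0.466

Power = Φ(z_β) = Φ(0.466) ≈ 0.679

Effect size d = 0.25 is small by Cohen's convention (0.2/0.5/0.8).

Threshold: power ≥ 0.80 is conventionally adequate.
Power ≈ 0.68 → the study is underpowered (power < 0.80).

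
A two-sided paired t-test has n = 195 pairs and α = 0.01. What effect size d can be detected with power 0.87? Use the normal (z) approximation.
d ≈ 0.27

Minimum detectable effect (paired t-test, normal approximation):
d = (z_{α/2} + z_β) / √n
d = (2.576 + 1.126) / √195
d = 3.702 / 13.964
d ≈ 0.27

By Cohen's convention (0.2 small / 0.5 medium / 0.8 large): small effect.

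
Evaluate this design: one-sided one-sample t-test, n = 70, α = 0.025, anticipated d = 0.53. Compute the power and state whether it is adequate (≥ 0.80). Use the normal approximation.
Power ≈ 0.99; the study is adequately powered (power ≥ 0.80)

Power calculation (one-sample t-test, normal approximation):
z_β = d · √n - z_α
z_β = 0.53 · √70 - 1.960
z_β = 0.53 · 8.367 - 1.960
z_β = 2.474

Power = Φ(z_β) = Φ(2.474) ≈ 0.993

Effect size d = 0.53 is medium by Cohen's convention (0.2/0.5/0.8).

Threshold: power ≥ 0.80 is conventionally adequate.
Power ≈ 0.99 → the study is adequately powered (power ≥ 0.80).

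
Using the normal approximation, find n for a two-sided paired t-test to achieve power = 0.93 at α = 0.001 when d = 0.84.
n = 33 pairs

Sample size formula (paired t-test, normal approximation):
n = ((z_{α/2} + z_β) / d)²

z_{α/2} = 3.291 (for α = 0.001, two-sided)
z_β = 1.476 (for power = 0.93)
d = 0.84

n = ((3.291 + 1.476) / 0.84)²
n = (5.675)²
n ≈ 32.21
Round up to the next whole number: n = 33 pairs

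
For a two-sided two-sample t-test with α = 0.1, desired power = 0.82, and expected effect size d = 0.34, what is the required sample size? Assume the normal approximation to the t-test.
n = 114 per group

Sample size formula (two-sample t-test, normal approximation):
n = 2 · ((z_{α/2} + z_β) / d)²

z_{α/2} = 1.645 (for α = 0.1, two-sided)
z_β = 0.915 (for power = 0.82)
d = 0.34

n = 2 · ((1.645 + 0.915) / 0.34)²
n = 2 · (7.529)²
n ≈ 113.37
Round up to the next whole number: n = 114 per group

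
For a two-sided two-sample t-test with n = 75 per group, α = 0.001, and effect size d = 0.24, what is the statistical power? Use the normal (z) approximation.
Power ≈ 0.03

Power calculation (two-sample t-test, normal approximation):
z_β = d · √(n/2) - z_{α/2}
z_β = 0.24 · √(75/2) - 3.291
z_β = 0.24 · 6.124 - 3.291
z_β = -1.821

Power = Φ(z_β) = Φ(-1.821) ≈ 0.034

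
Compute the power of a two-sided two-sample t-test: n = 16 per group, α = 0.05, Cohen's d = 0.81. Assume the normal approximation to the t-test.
Power ≈ 0.63

Power calculation (two-sample t-test, normal approximation):
z_β = d · √(n/2) - z_{α/2}
z_β = 0.81 · √(16/2) - 1.960
z_β = 0.81 · 2.828 - 1.960
z_β = 0.331

Power = Φ(z_β) = Φ(0.331) ≈ 0.630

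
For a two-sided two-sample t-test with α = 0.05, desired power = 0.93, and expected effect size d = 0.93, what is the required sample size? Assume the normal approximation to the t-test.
n = 28 per group

Sample size formula (two-sample t-test, normal approximation):
n = 2 · ((z_{α/2} + z_β) / d)²

z_{α/2} = 1.960 (for α = 0.05, two-sided)
z_β = 1.476 (for power = 0.93)
d = 0.93

n = 2 · ((1.960 + 1.476) / 0.93)²
n = 2 · (3.695)²
n ≈ 27.31
Round up to the next whole number: n = 28 per group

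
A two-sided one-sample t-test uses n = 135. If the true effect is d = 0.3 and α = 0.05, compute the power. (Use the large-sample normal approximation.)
Power ≈ 0.94

Power calculation (one-sample t-test, normal approximation):
z_β = d · √n - z_{α/2}
z_β = 0.3 · √135 - 1.960
z_β = 0.3 · 11.619 - 1.960
z_β = 1.526

Power = Φ(z_β) = Φ(1.526) ≈ 0.936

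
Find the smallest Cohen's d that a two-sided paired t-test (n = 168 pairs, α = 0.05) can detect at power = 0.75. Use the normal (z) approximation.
d ≈ 0.20

Minimum detectable effect (paired t-test, normal approximation):
d = (z_{α/2} + z_β) / √n
d = (1.960 + 0.674) / √168
d = 2.634 / 12.961
d ≈ 0.20

By Cohen's convention (0.2 small / 0.5 medium / 0.8 large): small effect.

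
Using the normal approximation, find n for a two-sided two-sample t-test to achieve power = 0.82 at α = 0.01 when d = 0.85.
n = 34 per group

Sample size formula (two-sample t-test, normal approximation):
n = 2 · ((z_{α/2} + z_β) / d)²

z_{α/2} = 2.576 (for α = 0.01, two-sided)
z_β = 0.915 (for power = 0.82)
d = 0.85

n = 2 · ((2.576 + 0.915) / 0.85)²
n = 2 · (4.107)²
n ≈ 33.73
Round up to the next whole number: n = 34 per group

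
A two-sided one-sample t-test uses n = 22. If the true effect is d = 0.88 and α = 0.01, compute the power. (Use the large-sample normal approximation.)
Power ≈ 0.94

Power calculation (one-sample t-test, normal approximation):
z_β = d · √n - z_{α/2}
z_β = 0.88 · √22 - 2.576
z_β = 0.88 · 4.690 - 2.576
z_β = 1.552

Power = Φ(z_β) = Φ(1.552) ≈ 0.940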